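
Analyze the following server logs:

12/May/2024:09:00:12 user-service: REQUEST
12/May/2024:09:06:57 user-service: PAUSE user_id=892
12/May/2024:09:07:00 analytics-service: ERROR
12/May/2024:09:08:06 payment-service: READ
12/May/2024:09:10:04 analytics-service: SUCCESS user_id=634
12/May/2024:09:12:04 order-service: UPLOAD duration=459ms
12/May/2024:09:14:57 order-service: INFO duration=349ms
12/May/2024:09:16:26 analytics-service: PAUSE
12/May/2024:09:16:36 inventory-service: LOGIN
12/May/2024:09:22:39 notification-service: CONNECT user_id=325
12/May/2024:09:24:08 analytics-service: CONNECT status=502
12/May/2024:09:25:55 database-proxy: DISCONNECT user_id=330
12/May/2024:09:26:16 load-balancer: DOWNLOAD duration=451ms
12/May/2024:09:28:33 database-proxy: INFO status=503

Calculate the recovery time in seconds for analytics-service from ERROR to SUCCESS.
184

To calculate recovery time:

1. Find ERROR event for analytics-service: 12/May/2024:09:07:00
2. Find next SUCCESS event for analytics-service: 12/May/2024:09:10:04
3. Recovery time: 12/May/2024:09:10:04 - 12/May/2024:09:07:00 = 184 seconds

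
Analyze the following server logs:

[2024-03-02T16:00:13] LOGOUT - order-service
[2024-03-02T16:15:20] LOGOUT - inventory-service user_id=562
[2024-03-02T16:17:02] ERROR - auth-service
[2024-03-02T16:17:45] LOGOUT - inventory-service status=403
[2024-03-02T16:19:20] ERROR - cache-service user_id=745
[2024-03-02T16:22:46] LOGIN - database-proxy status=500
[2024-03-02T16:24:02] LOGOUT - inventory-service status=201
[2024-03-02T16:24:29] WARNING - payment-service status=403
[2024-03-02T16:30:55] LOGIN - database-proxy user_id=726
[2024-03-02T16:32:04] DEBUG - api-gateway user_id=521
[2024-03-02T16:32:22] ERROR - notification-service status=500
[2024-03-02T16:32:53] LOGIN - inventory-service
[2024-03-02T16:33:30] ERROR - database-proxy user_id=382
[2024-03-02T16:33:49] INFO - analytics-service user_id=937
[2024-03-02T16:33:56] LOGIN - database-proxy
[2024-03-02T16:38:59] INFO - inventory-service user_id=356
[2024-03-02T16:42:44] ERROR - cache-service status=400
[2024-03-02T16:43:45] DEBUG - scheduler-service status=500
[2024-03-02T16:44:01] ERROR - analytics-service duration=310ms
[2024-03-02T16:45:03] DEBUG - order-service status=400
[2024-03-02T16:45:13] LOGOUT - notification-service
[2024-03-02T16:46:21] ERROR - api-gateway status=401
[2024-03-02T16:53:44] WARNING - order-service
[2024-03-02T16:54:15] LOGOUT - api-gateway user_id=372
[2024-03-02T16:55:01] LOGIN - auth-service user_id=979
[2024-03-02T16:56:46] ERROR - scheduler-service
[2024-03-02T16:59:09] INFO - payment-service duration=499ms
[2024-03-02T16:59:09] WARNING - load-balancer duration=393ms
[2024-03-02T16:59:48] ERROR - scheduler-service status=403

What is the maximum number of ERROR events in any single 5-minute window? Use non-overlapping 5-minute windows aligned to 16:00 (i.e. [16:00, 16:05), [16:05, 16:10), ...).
2

To find the burst window:

1. Divide the log period into non-overlapping 5-minute windows starting at 16:00
2. Count ERROR events in each window
3. Find the window with maximum count
4. Maximum events in a window: 2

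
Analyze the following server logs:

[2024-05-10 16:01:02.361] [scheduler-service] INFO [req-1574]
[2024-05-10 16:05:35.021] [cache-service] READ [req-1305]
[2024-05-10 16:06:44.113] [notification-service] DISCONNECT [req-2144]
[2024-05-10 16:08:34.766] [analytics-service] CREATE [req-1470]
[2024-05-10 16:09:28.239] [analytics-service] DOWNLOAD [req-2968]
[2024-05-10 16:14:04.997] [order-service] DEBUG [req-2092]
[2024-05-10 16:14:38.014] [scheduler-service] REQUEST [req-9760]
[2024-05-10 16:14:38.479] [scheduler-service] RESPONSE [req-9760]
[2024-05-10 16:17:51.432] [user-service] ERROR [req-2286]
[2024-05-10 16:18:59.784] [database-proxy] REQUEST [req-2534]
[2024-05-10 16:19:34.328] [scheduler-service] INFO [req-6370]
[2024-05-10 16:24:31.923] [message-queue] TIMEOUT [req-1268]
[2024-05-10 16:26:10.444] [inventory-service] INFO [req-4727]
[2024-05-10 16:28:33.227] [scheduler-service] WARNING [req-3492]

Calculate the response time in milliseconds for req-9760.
465

To calculate latency:

1. Find REQUEST with id req-9760: 2024-05-10 16:14:38.014
2. Find RESPONSE with id req-9760: 2024-05-10 16:14:38.479
3. Latency: 2024-05-10 16:14:38.479 - 2024-05-10 16:14:38.014 = 465ms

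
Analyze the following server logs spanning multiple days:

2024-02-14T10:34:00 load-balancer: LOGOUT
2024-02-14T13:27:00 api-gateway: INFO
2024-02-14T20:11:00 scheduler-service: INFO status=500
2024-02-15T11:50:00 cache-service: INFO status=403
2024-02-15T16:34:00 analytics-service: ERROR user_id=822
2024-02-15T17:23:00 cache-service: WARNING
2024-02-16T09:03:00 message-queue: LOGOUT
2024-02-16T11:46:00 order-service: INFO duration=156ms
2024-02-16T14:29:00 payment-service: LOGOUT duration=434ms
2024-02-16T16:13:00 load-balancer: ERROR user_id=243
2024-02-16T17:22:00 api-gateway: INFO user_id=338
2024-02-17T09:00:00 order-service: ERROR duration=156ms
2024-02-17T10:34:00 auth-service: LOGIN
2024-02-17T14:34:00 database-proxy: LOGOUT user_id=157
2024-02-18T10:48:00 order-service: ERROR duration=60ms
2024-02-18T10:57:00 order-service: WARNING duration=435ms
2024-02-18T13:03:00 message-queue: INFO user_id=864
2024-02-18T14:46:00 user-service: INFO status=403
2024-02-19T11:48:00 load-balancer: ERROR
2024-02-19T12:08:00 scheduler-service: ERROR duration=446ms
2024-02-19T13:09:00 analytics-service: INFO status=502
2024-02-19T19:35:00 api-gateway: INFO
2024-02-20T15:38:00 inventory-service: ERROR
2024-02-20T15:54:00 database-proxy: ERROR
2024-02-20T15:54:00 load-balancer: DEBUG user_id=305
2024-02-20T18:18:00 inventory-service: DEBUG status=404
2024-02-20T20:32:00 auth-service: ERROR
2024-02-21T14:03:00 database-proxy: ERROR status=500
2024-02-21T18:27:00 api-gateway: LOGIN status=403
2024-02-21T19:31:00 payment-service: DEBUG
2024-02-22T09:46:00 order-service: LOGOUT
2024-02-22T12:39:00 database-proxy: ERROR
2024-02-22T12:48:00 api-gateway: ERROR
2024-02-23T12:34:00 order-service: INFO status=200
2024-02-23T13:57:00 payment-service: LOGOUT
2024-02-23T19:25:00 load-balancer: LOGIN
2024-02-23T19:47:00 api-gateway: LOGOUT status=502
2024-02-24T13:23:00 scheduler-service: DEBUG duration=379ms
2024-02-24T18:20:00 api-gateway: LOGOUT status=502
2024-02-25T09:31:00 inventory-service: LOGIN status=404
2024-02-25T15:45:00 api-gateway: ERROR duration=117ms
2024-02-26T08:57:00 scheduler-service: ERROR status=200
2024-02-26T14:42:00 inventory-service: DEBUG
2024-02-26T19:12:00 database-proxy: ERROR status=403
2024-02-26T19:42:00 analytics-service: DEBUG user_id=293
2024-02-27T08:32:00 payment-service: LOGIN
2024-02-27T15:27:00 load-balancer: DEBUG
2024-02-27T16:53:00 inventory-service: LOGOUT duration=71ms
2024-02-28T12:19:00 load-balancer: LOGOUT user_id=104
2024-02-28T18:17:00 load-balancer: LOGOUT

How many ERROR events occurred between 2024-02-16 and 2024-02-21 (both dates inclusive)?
9

To filter by date range:

1. Date range: 2024-02-16 through 2024-02-21, both dates inclusive
2. Filter for ERROR events whose date falls in this range
3. Count matching events: 9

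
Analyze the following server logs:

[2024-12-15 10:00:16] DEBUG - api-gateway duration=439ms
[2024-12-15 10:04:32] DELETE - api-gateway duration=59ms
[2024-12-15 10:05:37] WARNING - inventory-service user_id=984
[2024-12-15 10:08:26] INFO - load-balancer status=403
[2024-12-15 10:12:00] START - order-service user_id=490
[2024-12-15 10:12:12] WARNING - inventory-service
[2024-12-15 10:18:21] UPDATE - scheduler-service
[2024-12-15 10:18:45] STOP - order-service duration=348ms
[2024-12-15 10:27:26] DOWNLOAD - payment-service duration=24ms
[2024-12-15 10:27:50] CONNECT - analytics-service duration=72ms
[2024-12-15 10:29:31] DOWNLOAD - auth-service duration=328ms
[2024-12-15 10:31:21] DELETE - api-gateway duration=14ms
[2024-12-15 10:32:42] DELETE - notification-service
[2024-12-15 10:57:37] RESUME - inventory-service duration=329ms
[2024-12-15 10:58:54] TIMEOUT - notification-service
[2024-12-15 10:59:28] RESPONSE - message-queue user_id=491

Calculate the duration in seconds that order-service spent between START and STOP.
405

To calculate state duration:

1. Find START event for order-service: 2024-12-15 10:12:00
2. Find STOP event for order-service: 2024-12-15 10:18:45
3. Calculate duration: 2024-12-15 10:18:45 - 2024-12-15 10:12:00 = 405 seconds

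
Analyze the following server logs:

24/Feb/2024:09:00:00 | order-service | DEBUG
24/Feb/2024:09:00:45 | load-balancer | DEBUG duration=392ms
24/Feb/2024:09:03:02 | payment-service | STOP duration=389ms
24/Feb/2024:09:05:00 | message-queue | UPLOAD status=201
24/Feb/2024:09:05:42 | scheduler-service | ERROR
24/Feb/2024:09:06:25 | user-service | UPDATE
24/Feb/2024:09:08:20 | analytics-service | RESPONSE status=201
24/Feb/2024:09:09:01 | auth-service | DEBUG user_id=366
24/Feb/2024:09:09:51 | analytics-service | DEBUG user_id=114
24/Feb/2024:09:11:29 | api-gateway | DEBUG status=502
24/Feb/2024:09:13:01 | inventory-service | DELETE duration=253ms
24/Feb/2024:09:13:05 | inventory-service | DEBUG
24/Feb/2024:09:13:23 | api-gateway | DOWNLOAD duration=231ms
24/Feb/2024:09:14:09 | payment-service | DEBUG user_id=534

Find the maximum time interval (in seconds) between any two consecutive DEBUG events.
496

To find the longest gap:

1. Extract all DEBUG events in chronological order
2. Calculate time differences between consecutive events
3. Find the maximum difference
4. Longest gap: 496 seconds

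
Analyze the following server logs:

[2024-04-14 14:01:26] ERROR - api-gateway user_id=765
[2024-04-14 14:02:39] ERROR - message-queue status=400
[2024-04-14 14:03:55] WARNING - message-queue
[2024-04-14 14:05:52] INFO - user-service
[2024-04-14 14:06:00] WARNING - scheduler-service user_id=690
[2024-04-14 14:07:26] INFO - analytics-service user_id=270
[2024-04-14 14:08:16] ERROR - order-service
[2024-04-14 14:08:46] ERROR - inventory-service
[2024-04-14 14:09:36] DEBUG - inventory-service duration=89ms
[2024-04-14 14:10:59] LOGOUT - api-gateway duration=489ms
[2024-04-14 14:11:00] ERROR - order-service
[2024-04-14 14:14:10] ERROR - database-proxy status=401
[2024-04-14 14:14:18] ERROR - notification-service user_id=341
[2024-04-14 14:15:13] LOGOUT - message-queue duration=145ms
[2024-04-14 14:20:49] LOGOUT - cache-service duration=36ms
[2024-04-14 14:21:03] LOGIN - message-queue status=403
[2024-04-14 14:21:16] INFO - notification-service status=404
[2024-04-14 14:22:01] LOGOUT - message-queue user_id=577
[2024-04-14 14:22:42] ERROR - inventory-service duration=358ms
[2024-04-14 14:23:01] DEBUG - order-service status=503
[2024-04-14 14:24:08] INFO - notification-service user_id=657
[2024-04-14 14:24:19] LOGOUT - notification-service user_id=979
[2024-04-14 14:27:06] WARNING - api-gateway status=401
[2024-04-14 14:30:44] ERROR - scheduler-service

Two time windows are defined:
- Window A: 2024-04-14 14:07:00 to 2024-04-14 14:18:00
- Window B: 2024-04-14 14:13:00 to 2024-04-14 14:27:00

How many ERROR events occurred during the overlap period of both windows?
2

To find overlap events:

1. Window A: 2024-04-14 14:07:00 to 2024-04-14 14:18:00
2. Window B: 2024-04-14 14:13:00 to 2024-04-14 14:27:00
3. Overlap period: 2024-04-14 14:13:00 to 2024-04-14 14:18:00
4. Count ERROR events in overlap: 2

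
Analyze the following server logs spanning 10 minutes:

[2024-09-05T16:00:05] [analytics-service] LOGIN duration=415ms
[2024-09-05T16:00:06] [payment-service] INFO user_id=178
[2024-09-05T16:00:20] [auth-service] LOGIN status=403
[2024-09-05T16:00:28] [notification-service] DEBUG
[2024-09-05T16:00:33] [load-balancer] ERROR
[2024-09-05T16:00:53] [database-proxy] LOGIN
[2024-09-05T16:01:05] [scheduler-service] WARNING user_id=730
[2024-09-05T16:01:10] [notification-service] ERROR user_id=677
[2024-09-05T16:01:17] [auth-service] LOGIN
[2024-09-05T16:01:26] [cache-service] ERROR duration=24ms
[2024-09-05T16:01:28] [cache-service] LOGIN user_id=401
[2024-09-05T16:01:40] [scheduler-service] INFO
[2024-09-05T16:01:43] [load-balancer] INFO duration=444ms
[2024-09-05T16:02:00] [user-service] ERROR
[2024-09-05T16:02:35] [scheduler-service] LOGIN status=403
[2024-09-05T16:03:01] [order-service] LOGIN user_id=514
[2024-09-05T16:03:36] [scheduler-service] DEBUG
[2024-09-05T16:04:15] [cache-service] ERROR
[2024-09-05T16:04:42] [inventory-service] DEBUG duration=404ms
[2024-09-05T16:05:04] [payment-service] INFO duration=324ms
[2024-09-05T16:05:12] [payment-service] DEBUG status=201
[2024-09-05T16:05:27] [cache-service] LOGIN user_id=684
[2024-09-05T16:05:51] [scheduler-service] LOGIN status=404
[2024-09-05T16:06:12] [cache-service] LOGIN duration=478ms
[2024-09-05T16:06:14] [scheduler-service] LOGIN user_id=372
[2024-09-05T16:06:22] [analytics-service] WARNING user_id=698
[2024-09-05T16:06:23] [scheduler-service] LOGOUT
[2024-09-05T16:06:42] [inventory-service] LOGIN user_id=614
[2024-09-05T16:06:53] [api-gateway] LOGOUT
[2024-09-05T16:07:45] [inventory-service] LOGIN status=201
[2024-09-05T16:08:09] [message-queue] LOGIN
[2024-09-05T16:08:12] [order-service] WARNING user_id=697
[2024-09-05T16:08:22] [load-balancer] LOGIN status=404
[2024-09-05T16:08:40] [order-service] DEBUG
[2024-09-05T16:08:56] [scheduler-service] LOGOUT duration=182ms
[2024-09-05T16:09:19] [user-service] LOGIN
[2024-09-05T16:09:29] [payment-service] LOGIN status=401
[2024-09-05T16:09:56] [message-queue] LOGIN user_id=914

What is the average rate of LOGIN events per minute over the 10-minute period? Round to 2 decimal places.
1.8

To calculate the rate:

1. Count total LOGIN events: 18
2. Total time period: 10 minutes
3. Rate = 18 / 10 = 1.8 events per minute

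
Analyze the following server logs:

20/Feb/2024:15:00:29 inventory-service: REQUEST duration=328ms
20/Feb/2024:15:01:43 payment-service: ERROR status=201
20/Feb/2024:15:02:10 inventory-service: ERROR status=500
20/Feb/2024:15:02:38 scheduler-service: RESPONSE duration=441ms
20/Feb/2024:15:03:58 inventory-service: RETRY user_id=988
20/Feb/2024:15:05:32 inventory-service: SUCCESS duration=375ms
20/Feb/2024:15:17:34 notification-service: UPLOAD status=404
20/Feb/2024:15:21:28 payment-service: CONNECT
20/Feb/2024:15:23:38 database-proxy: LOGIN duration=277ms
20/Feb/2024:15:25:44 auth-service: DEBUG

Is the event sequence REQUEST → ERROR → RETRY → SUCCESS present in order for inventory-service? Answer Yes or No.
Yes

To verify sequence order:

1. Find all events in sequence REQUEST → ERROR → RETRY → SUCCESS for inventory-service
2. Extract their timestamps
3. Check if timestamps are in ascending order
4. Result: Yes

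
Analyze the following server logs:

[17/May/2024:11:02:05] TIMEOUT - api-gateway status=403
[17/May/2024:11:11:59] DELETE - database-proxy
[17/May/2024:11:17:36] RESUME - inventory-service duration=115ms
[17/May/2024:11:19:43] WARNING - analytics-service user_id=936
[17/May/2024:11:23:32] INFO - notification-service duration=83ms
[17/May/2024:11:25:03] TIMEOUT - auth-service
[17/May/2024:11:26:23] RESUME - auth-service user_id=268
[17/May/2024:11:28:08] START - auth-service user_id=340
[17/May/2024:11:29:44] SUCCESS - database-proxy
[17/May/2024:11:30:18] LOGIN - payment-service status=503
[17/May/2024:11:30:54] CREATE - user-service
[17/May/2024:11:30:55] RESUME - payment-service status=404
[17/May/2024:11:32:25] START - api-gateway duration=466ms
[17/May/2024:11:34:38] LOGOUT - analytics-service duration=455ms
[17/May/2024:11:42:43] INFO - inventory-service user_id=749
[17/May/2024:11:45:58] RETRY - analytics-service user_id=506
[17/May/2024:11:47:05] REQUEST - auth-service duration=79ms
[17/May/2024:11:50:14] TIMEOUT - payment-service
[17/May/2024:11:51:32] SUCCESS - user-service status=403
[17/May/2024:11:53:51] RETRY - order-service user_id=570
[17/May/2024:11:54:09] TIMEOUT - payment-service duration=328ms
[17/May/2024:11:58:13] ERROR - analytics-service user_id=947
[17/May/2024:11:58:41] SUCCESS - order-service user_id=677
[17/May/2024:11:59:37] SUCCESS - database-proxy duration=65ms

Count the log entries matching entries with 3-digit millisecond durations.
4

To find matching entries:

1. Pattern to match: entries with 3-digit millisecond durations
2. Scan each log entry for the pattern
3. Count matches: 4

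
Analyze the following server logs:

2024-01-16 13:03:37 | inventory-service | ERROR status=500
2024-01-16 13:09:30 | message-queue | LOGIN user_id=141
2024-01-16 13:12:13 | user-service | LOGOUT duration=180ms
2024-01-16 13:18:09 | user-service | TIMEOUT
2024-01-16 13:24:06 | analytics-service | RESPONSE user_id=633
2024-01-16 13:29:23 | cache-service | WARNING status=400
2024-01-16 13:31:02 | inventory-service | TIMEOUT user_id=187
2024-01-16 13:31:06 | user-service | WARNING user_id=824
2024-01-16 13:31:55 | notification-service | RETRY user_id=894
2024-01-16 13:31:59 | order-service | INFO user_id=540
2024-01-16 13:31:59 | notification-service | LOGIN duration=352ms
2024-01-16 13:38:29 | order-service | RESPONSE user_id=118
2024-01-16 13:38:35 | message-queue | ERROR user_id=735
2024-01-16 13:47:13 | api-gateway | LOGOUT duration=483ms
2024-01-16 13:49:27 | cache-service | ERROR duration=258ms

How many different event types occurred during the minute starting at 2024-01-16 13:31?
5

To count unique event types:

1. Filter events in the minute starting at 2024-01-16 13:31
2. Extract event types from matching entries
3. Count unique types: 5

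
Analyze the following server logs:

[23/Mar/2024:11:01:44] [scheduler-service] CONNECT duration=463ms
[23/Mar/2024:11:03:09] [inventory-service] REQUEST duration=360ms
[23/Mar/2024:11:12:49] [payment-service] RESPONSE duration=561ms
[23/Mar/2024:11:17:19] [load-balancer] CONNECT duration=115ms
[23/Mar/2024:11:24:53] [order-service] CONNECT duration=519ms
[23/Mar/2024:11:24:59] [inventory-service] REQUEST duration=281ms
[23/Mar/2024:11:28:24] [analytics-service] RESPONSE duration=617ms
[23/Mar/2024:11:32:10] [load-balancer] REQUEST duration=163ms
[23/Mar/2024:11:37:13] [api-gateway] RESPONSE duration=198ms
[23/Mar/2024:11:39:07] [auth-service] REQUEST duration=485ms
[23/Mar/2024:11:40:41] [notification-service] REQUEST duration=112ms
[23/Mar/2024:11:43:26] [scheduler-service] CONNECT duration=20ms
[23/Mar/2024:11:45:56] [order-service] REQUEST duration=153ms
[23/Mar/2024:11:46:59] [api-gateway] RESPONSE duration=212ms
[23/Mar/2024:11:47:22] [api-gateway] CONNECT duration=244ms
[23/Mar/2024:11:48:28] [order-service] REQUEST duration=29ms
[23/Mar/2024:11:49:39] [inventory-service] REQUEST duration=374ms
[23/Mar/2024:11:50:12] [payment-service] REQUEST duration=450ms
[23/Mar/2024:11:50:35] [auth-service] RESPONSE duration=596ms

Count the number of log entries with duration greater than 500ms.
4

To count timeouts:

1. Threshold: 500ms
2. Extract duration from each log entry
3. Count entries where duration > 500
4. Timeout count: 4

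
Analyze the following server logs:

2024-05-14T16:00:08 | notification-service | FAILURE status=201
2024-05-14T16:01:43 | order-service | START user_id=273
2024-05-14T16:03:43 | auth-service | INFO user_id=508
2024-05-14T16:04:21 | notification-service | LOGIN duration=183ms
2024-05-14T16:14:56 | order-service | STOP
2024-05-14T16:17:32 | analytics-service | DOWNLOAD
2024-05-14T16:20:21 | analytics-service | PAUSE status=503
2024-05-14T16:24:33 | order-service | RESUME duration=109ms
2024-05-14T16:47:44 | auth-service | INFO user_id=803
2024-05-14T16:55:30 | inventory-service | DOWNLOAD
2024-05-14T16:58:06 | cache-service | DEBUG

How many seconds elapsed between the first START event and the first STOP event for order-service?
793

To find the time between events:

1. Locate the first START event for order-service: 2024-05-14T16:01:43
2. Locate the first STOP event for order-service: 2024-05-14T16:14:56
3. Calculate the difference: 2024-05-14T16:14:56 - 2024-05-14T16:01:43 = 793 seconds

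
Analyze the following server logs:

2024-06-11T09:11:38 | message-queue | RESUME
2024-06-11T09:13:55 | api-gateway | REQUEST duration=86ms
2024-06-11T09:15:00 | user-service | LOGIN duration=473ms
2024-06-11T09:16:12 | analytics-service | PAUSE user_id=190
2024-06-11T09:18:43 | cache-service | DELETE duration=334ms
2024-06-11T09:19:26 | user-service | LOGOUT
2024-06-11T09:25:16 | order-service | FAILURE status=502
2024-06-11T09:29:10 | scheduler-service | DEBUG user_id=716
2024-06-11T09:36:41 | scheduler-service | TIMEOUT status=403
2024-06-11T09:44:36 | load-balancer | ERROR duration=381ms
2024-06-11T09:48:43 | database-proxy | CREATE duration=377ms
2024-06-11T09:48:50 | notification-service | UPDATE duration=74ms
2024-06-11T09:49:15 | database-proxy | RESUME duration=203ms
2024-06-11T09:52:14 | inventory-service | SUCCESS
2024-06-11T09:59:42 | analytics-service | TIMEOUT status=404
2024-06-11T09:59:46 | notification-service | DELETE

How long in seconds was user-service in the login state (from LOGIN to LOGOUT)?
266

To calculate state duration:

1. Find LOGIN event for user-service: 2024-06-11T09:15:00
2. Find LOGOUT event for user-service: 2024-06-11T09:19:26
3. Calculate duration: 2024-06-11T09:19:26 - 2024-06-11T09:15:00 = 266 seconds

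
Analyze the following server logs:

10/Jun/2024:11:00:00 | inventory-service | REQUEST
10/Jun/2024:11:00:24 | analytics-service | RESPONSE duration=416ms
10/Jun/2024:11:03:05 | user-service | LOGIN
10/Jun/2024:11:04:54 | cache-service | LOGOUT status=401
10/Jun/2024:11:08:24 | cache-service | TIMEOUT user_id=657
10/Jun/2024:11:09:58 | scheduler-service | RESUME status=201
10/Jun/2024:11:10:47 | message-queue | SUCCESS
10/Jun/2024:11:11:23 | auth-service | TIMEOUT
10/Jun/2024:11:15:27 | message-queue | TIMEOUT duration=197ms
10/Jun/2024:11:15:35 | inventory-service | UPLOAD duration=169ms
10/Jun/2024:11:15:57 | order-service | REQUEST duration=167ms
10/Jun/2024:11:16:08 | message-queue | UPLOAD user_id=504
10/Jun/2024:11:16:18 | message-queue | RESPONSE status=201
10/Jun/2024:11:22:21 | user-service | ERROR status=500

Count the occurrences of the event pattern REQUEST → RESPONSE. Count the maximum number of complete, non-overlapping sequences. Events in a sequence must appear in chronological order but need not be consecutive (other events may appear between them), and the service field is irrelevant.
2

To count sequences:

1. Look for pattern: REQUEST → RESPONSE
2. Greedily scan the log in chronological order, matching each sequence element in turn (ignoring service)
3. Each time the full pattern completes, increment the count and restart matching from the next event
4. Complete non-overlapping sequences found: 2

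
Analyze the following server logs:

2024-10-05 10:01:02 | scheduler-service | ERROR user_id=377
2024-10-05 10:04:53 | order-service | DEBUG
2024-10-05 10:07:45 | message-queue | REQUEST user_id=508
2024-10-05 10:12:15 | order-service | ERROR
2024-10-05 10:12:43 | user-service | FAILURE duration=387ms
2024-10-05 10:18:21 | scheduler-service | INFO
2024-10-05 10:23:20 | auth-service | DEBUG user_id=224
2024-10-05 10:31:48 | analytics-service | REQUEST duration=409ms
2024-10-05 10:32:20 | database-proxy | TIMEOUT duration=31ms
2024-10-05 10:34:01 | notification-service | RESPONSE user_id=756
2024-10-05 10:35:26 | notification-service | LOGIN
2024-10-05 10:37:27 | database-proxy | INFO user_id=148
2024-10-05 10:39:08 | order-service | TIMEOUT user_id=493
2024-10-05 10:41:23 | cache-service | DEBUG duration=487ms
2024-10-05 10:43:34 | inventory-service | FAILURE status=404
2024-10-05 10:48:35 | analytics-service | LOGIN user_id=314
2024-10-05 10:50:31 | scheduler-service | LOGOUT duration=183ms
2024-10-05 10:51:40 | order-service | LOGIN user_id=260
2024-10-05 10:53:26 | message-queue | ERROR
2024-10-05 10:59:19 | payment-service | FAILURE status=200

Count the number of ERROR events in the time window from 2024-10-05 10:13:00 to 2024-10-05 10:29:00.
0

To count events in the time window:

1. Window boundaries: 2024-10-05 10:13:00 to 2024-10-05 10:29:00
2. Filter for ERROR events within this window
3. Count matching events: 0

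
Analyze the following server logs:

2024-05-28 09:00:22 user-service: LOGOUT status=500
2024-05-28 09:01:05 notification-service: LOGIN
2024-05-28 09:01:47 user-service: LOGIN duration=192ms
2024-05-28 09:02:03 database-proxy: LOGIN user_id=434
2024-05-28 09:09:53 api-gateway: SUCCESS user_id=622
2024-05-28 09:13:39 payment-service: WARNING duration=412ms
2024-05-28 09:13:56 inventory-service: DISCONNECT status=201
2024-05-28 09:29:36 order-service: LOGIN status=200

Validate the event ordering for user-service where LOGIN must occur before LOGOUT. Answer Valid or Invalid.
Invalid

To validate ordering:

1. Required order: LOGIN → LOGOUT
2. Rule: LOGIN must occur before LOGOUT
3. Check actual order of events for user-service
4. Result: Invalid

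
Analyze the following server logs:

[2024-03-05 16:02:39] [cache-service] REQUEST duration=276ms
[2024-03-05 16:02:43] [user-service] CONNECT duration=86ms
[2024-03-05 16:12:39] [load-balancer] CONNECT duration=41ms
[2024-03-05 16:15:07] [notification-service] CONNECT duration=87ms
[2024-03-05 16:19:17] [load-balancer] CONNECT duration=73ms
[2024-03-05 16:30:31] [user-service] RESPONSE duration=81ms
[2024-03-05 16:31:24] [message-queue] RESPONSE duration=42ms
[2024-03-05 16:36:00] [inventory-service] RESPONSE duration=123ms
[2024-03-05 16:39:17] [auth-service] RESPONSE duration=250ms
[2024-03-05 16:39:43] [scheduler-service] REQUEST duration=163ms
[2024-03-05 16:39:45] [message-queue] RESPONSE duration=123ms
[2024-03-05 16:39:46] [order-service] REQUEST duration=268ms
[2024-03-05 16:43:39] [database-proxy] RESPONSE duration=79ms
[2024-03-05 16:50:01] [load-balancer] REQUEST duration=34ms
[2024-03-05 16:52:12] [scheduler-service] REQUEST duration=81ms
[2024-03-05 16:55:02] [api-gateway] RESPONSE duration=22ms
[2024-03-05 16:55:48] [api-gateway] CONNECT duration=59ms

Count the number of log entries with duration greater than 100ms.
6

To count timeouts:

1. Threshold: 100ms
2. Extract duration from each log entry
3. Count entries where duration > 100
4. Timeout count: 6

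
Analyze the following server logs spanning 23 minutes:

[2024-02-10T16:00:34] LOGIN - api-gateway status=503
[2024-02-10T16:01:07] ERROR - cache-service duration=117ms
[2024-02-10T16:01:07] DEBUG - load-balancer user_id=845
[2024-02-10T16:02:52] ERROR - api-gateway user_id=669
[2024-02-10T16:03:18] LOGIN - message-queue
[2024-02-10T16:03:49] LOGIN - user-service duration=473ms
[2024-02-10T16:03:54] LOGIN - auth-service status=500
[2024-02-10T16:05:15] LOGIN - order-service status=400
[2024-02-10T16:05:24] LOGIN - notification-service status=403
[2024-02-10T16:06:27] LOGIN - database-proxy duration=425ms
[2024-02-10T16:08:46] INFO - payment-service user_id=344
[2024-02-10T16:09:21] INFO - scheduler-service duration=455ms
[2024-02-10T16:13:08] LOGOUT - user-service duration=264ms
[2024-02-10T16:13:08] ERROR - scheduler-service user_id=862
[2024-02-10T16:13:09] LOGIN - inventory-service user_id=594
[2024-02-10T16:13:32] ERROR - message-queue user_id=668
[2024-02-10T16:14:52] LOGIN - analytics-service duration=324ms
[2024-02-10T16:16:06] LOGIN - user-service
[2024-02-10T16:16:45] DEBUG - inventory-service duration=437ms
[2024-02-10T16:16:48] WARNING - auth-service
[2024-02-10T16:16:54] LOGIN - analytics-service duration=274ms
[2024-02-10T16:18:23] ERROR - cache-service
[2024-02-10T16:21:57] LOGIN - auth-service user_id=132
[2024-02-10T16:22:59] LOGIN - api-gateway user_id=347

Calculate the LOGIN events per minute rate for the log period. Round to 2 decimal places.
0.57

To calculate the rate:

1. Count total LOGIN events: 13
2. Total time period: 23 minutes
3. Rate = 13 / 23 = 0.57 events per minute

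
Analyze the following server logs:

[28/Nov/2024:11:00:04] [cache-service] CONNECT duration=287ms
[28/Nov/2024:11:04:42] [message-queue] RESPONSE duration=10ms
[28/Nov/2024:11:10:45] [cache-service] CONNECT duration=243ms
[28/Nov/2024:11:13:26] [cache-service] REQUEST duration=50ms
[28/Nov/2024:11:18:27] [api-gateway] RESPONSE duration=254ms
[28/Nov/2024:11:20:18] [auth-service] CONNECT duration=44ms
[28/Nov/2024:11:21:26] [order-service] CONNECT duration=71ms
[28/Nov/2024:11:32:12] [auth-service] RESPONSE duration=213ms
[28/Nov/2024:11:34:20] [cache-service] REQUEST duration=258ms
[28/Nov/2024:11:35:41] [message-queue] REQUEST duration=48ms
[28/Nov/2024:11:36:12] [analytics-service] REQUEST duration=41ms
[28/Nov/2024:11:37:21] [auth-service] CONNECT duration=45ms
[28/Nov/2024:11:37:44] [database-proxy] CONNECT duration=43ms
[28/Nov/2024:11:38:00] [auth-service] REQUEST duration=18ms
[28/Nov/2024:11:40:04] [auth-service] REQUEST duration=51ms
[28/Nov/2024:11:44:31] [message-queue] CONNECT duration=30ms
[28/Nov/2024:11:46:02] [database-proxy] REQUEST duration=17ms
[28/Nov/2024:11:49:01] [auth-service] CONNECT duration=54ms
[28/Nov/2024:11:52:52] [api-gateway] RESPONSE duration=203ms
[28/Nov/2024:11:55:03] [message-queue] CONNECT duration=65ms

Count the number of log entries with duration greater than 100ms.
6

To count timeouts:

1. Threshold: 100ms
2. Extract duration from each log entry
3. Count entries where duration > 100
4. Timeout count: 6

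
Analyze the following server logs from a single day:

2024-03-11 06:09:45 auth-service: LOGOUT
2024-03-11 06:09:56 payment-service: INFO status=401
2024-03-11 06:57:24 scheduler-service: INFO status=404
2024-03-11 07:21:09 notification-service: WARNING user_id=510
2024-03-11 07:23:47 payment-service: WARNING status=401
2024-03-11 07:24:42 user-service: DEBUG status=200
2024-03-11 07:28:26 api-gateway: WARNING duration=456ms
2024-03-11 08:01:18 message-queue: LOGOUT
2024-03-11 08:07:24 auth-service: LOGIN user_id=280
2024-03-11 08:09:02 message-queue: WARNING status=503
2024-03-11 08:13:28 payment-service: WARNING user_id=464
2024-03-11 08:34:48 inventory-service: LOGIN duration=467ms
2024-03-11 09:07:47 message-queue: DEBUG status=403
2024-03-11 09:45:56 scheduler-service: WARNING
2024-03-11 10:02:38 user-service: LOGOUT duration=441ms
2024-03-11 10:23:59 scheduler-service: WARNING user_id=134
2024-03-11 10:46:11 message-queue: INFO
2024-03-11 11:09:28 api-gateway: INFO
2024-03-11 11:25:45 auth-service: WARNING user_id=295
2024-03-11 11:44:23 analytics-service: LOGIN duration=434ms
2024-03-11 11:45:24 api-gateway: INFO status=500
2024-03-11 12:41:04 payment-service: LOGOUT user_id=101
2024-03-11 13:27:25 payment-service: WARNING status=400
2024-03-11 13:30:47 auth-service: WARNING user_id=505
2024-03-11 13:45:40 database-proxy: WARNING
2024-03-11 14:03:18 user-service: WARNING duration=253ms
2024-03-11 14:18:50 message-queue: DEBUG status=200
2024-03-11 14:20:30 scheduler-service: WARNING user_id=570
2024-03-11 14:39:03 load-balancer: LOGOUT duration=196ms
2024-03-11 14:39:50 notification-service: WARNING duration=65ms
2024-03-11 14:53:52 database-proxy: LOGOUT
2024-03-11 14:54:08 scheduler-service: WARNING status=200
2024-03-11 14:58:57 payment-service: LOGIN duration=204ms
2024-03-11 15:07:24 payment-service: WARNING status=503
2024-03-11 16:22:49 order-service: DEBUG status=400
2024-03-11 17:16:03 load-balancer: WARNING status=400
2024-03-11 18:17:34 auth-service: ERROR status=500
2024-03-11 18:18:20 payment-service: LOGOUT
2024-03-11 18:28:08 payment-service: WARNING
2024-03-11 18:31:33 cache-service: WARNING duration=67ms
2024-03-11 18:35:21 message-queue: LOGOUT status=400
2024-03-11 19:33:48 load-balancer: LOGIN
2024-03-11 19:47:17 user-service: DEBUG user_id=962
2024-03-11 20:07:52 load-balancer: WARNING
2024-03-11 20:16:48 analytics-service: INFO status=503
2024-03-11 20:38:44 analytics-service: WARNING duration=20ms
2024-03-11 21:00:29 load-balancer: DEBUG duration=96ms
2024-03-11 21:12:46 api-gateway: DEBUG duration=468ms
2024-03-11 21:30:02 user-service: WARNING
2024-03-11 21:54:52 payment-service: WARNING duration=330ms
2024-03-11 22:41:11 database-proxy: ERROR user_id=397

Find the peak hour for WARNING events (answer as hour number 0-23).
14

To find the peak hour:

1. Group all WARNING events by hour
2. Count events in each hour
3. Find hour with maximum count
4. Peak hour: 14 (with 4 events)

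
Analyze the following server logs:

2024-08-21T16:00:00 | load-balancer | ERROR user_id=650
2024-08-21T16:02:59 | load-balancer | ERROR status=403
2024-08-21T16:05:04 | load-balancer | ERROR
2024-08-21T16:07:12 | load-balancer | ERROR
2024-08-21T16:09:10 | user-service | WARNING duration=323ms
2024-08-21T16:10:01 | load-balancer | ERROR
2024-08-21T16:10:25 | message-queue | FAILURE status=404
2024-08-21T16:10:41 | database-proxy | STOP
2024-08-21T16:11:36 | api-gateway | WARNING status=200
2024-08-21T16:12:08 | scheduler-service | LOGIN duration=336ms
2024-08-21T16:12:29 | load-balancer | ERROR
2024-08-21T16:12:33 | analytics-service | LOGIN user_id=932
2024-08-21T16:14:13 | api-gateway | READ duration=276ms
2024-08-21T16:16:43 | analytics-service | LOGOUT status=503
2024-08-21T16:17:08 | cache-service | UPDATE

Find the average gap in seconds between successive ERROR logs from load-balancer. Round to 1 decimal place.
149.8

To calculate average interval:

1. Find all ERROR events for load-balancer in order
2. Calculate time gaps between consecutive events
3. Compute mean of gaps: 749 / 5 = 149.8 seconds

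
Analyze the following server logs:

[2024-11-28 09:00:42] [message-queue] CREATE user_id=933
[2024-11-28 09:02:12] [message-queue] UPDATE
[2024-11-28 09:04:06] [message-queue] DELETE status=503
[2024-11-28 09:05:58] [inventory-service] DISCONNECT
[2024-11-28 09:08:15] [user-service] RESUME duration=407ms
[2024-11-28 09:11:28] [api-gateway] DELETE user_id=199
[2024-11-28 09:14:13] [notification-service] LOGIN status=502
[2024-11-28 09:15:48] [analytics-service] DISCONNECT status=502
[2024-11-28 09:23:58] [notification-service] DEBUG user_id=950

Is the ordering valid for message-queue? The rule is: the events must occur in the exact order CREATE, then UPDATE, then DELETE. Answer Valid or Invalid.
Valid

To validate ordering:

1. Required order: CREATE → UPDATE → DELETE
2. Rule: the events must occur in the exact order CREATE, then UPDATE, then DELETE
3. Check actual order of events for message-queue
4. Result: Valid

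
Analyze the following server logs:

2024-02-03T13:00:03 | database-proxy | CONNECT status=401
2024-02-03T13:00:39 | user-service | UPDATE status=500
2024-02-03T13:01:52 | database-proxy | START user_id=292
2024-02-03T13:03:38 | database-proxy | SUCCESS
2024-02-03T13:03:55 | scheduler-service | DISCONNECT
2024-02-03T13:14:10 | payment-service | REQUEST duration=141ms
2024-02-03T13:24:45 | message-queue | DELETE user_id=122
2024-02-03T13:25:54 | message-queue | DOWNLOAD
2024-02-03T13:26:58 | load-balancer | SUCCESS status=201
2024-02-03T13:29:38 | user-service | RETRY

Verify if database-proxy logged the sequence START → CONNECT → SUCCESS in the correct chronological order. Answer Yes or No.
No

To verify sequence order:

1. Find all events in sequence START → CONNECT → SUCCESS for database-proxy
2. Extract their timestamps
3. Check if timestamps are in ascending order
4. Result: No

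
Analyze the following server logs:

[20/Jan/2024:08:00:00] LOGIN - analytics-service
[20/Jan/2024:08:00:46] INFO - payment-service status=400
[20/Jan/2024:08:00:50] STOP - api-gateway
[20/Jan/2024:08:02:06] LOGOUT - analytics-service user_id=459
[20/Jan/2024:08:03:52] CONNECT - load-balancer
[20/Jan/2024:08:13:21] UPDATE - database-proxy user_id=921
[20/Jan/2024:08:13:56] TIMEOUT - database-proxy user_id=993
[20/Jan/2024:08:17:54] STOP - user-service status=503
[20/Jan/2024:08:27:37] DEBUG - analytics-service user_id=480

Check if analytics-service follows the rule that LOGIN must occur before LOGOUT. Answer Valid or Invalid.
Valid

To validate ordering:

1. Required order: LOGIN → LOGOUT
2. Rule: LOGIN must occur before LOGOUT
3. Check actual order of events for analytics-service
4. Result: Valid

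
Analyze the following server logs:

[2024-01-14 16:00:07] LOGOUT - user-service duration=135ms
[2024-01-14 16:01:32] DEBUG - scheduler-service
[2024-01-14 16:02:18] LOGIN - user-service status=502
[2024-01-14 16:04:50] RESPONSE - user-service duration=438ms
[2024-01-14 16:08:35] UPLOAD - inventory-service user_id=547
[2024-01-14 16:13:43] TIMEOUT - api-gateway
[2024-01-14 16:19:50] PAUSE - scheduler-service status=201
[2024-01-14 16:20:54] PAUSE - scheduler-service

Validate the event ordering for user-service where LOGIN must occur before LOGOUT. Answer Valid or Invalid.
Invalid

To validate ordering:

1. Required order: LOGIN → LOGOUT
2. Rule: LOGIN must occur before LOGOUT
3. Check actual order of events for user-service
4. Result: Invalid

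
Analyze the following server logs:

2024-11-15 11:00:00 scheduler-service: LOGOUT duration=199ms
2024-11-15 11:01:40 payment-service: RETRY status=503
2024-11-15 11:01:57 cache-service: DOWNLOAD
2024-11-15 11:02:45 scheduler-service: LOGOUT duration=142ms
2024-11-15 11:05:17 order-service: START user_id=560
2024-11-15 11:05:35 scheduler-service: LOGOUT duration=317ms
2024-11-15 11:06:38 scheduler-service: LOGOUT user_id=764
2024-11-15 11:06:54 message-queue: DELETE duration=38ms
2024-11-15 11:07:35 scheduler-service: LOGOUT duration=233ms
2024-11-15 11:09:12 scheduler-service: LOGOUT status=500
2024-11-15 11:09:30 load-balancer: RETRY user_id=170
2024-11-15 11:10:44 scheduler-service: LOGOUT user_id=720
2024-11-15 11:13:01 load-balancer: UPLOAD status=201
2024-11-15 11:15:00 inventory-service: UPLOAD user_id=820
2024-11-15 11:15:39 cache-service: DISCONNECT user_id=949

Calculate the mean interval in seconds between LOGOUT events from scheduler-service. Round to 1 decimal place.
107.3

To calculate average interval:

1. Find all LOGOUT events for scheduler-service in order
2. Calculate time gaps between consecutive events
3. Compute mean of gaps: 644 / 6 = 107.3 seconds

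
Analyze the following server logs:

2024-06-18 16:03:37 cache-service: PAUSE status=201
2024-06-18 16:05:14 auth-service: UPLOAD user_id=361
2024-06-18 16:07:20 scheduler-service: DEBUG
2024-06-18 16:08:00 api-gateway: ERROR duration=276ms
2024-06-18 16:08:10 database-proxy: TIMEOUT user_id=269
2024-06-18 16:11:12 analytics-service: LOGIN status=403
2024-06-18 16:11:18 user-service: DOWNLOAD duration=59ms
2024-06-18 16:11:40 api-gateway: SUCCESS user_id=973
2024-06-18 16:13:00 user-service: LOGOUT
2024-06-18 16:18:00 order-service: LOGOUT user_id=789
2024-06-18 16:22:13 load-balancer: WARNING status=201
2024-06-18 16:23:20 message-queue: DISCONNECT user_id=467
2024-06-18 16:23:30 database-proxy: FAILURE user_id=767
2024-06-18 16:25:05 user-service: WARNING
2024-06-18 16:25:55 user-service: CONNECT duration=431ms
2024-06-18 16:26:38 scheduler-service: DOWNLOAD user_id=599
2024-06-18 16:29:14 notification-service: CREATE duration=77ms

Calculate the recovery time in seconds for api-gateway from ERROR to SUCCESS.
220

To calculate recovery time:

1. Find ERROR event for api-gateway: 2024-06-18 16:08:00
2. Find next SUCCESS event for api-gateway: 2024-06-18 16:11:40
3. Recovery time: 2024-06-18 16:11:40 - 2024-06-18 16:08:00 = 220 seconds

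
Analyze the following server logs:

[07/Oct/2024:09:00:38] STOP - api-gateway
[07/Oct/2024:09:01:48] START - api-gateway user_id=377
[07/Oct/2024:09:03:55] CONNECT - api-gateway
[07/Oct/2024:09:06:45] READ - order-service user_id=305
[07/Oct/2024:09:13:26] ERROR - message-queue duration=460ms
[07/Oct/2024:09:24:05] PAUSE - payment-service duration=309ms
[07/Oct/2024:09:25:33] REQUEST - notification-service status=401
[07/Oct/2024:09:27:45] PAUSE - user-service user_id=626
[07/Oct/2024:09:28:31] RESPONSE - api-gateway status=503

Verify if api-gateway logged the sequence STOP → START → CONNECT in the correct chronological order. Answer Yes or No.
Yes

To verify sequence order:

1. Find all events in sequence STOP → START → CONNECT for api-gateway
2. Extract their timestamps
3. Check if timestamps are in ascending order
4. Result: Yes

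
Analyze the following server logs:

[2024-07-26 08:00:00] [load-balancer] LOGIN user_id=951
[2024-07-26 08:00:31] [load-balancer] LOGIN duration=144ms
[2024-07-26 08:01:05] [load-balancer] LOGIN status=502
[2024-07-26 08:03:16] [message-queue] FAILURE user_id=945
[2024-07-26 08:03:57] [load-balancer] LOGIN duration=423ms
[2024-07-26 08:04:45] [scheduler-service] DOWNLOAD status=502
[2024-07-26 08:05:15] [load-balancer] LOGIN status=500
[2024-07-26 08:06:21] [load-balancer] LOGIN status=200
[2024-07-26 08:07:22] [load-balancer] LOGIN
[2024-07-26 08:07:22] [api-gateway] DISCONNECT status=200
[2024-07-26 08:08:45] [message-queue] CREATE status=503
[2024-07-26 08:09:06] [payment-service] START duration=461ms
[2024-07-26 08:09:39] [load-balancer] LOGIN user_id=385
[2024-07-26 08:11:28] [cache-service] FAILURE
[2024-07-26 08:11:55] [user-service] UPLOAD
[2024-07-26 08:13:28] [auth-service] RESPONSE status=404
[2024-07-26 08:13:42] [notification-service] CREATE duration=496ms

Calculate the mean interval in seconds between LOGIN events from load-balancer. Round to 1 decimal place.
82.7

To calculate average interval:

1. Find all LOGIN events for load-balancer in order
2. Calculate time gaps between consecutive events
3. Compute mean of gaps: 579 / 7 = 82.7 seconds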